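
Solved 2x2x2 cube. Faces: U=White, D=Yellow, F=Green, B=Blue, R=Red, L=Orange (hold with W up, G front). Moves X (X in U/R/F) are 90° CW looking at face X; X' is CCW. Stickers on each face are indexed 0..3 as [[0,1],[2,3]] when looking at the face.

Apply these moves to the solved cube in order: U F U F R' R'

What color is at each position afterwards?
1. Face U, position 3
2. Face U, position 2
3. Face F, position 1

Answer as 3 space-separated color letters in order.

After move 1 (U): U=WWWW F=RRGG R=BBRR B=OOBB L=GGOO
After move 2 (F): F=GRGR U=WWOG R=WBWR D=RBYY L=GYOY
After move 3 (U): U=OWGW F=WBGR R=OOWR B=GYBB L=GROY
After move 4 (F): F=GWRB U=OWYR R=GOWR D=WOYY L=GROB
After move 5 (R'): R=ORGW U=OBYG F=GWRR D=WWYB B=YYOB
After move 6 (R'): R=RWOG U=OOYY F=GBRG D=WWYR B=BYWB
Query 1: U[3] = Y
Query 2: U[2] = Y
Query 3: F[1] = B

Answer: Y Y B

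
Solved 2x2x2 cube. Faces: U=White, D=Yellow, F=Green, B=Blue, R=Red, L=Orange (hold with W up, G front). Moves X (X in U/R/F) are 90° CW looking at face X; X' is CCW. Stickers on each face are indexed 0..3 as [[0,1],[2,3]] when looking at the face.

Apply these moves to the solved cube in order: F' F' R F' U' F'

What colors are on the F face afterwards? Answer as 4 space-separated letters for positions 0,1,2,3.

Answer: G G O G

Derivation:
After move 1 (F'): F=GGGG U=WWRR R=YRYR D=OOYY L=OWOW
After move 2 (F'): F=GGGG U=WWYY R=OROR D=WWYY L=OROR
After move 3 (R): R=OORR U=WGYG F=GWGY D=WBYB B=YBWB
After move 4 (F'): F=WYGG U=WGOR R=BOWR D=RRYB L=OGOY
After move 5 (U'): U=GRWO F=OGGG R=WYWR B=BOWB L=YBOY
After move 6 (F'): F=GGOG U=GRWW R=RYRR D=BYYB L=YOOW
Query: F face = GGOG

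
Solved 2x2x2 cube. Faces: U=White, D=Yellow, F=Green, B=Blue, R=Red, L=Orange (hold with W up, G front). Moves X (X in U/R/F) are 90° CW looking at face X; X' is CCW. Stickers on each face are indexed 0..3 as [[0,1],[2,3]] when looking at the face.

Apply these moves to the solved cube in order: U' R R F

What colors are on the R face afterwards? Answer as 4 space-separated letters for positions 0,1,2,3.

Answer: W R Y G

Derivation:
After move 1 (U'): U=WWWW F=OOGG R=GGRR B=RRBB L=BBOO
After move 2 (R): R=RGRG U=WOWG F=OYGY D=YBYR B=WRWB
After move 3 (R): R=RRGG U=WYWY F=OBGR D=YWYW B=GROB
After move 4 (F): F=GORB U=WYOB R=WRYG D=GRYW L=BYOW
Query: R face = WRYG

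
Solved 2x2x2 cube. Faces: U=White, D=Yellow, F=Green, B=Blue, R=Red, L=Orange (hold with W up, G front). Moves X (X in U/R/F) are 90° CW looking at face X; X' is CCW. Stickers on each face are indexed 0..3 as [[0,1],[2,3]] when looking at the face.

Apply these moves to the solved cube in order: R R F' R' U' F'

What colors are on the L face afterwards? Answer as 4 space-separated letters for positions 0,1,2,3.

Answer: W R O W

Derivation:
After move 1 (R): R=RRRR U=WGWG F=GYGY D=YBYB B=WBWB
After move 2 (R): R=RRRR U=WYWY F=GBGB D=YWYW B=GBGB
After move 3 (F'): F=BBGG U=WYRR R=WRYR D=OOYW L=OYOW
After move 4 (R'): R=RRWY U=WGRG F=BYGR D=OBYG B=WBOB
After move 5 (U'): U=GGWR F=OYGR R=BYWY B=RROB L=WBOW
After move 6 (F'): F=YROG U=GGBW R=BYOY D=BWYG L=WROW
Query: L face = WROW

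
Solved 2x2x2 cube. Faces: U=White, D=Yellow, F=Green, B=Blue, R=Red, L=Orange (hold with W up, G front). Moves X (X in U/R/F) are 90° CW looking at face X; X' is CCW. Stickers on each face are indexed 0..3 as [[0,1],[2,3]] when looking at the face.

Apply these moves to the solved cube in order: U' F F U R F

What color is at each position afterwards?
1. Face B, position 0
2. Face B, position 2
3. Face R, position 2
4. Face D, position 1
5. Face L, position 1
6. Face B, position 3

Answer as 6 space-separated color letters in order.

Answer: W W O B W B

Derivation:
After move 1 (U'): U=WWWW F=OOGG R=GGRR B=RRBB L=BBOO
After move 2 (F): F=GOGO U=WWOB R=WGWR D=RGYY L=BYOY
After move 3 (F): F=GGOO U=WWYY R=OGBR D=WWYY L=BROG
After move 4 (U): U=YWYW F=OGOO R=RRBR B=BRBB L=GGOG
After move 5 (R): R=BRRR U=YGYO F=OWOY D=WBYB B=WRWB
After move 6 (F): F=OOYW U=YGGG R=YROR D=RBYB L=GWOB
Query 1: B[0] = W
Query 2: B[2] = W
Query 3: R[2] = O
Query 4: D[1] = B
Query 5: L[1] = W
Query 6: B[3] = B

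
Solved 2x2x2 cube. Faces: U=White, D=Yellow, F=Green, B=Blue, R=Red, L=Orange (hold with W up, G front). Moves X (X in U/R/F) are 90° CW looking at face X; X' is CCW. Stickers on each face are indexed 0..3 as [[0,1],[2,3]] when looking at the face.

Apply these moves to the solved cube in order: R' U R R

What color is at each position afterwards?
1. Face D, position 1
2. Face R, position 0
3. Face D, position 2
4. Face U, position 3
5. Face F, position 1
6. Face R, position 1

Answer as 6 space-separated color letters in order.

Answer: W R Y G Y R

Derivation:
After move 1 (R'): R=RRRR U=WBWB F=GWGW D=YGYG B=YBYB
After move 2 (U): U=WWBB F=RRGW R=YBRR B=OOYB L=GWOO
After move 3 (R): R=RYRB U=WRBW F=RGGG D=YYYO B=BOWB
After move 4 (R): R=RRBY U=WGBG F=RYGO D=YWYB B=WORB
Query 1: D[1] = W
Query 2: R[0] = R
Query 3: D[2] = Y
Query 4: U[3] = G
Query 5: F[1] = Y
Query 6: R[1] = R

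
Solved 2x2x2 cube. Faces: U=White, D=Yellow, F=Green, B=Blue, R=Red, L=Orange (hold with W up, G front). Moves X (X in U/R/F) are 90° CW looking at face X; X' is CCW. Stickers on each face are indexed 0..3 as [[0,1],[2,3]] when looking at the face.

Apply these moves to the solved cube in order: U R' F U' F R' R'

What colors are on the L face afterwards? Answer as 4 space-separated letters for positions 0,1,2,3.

After move 1 (U): U=WWWW F=RRGG R=BBRR B=OOBB L=GGOO
After move 2 (R'): R=BRBR U=WBWO F=RWGW D=YRYG B=YOYB
After move 3 (F): F=GRWW U=WBOG R=WROR D=BBYG L=GYOR
After move 4 (U'): U=BGWO F=GYWW R=GROR B=WRYB L=YOOR
After move 5 (F): F=WGWY U=BGRO R=WROR D=OGYG L=YBOB
After move 6 (R'): R=RRWO U=BYRW F=WGWO D=OGYY B=GRGB
After move 7 (R'): R=RORW U=BGRG F=WYWW D=OGYO B=YRGB
Query: L face = YBOB

Answer: Y B O B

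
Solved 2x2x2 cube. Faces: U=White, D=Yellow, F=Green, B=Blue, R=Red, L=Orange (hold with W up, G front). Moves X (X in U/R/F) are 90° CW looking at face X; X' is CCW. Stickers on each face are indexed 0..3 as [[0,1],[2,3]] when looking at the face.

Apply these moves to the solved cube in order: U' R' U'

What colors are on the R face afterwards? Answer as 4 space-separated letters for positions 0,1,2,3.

After move 1 (U'): U=WWWW F=OOGG R=GGRR B=RRBB L=BBOO
After move 2 (R'): R=GRGR U=WBWR F=OWGW D=YOYG B=YRYB
After move 3 (U'): U=BRWW F=BBGW R=OWGR B=GRYB L=YROO
Query: R face = OWGR

Answer: O W G R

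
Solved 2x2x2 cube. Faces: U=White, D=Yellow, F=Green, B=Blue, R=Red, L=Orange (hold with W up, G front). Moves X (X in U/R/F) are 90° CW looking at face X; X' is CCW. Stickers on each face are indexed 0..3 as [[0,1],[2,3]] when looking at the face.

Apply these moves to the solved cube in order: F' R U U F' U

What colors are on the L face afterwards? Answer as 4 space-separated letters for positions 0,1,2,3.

After move 1 (F'): F=GGGG U=WWRR R=YRYR D=OOYY L=OWOW
After move 2 (R): R=YYRR U=WGRG F=GOGY D=OBYB B=RBWB
After move 3 (U): U=RWGG F=YYGY R=RBRR B=OWWB L=GOOW
After move 4 (U): U=GRGW F=RBGY R=OWRR B=GOWB L=YYOW
After move 5 (F'): F=BYRG U=GROR R=BWOR D=YWYB L=YWOG
After move 6 (U): U=OGRR F=BWRG R=GOOR B=YWWB L=BYOG
Query: L face = BYOG

Answer: B Y O G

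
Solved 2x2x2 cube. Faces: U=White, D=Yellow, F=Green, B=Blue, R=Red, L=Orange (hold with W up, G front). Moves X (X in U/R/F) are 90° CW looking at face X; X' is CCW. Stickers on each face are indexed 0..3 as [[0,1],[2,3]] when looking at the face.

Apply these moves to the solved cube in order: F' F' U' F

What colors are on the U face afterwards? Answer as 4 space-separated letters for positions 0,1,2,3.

Answer: W Y R B

Derivation:
After move 1 (F'): F=GGGG U=WWRR R=YRYR D=OOYY L=OWOW
After move 2 (F'): F=GGGG U=WWYY R=OROR D=WWYY L=OROR
After move 3 (U'): U=WYWY F=ORGG R=GGOR B=ORBB L=BBOR
After move 4 (F): F=GOGR U=WYRB R=WGYR D=OGYY L=BWOW
Query: U face = WYRB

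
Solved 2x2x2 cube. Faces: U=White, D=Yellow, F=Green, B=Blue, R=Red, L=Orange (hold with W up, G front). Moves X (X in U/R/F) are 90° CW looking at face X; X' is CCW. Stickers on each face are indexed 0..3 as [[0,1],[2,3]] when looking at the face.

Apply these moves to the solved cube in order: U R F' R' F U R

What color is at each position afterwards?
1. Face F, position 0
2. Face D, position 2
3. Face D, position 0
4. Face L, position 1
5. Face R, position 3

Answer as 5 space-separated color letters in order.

Answer: R Y B Y O

Derivation:
After move 1 (U): U=WWWW F=RRGG R=BBRR B=OOBB L=GGOO
After move 2 (R): R=RBRB U=WRWG F=RYGY D=YBYO B=WOWB
After move 3 (F'): F=YYRG U=WRRR R=BBYB D=GOYO L=GGOW
After move 4 (R'): R=BBBY U=WWRW F=YRRR D=GYYG B=OOOB
After move 5 (F): F=RYRR U=WWWG R=RBWY D=BBYG L=GGOY
After move 6 (U): U=WWGW F=RBRR R=OOWY B=GGOB L=RYOY
After move 7 (R): R=WOYO U=WBGR F=RBRG D=BOYG B=WGWB
Query 1: F[0] = R
Query 2: D[2] = Y
Query 3: D[0] = B
Query 4: L[1] = Y
Query 5: R[3] = O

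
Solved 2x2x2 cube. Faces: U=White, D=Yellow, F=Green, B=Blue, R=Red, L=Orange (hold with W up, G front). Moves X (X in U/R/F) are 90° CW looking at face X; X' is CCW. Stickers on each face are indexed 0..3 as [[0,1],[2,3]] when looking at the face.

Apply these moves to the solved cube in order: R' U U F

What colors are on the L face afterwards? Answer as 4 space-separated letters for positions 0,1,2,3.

After move 1 (R'): R=RRRR U=WBWB F=GWGW D=YGYG B=YBYB
After move 2 (U): U=WWBB F=RRGW R=YBRR B=OOYB L=GWOO
After move 3 (U): U=BWBW F=YBGW R=OORR B=GWYB L=RROO
After move 4 (F): F=GYWB U=BWOR R=BOWR D=ROYG L=RYOG
Query: L face = RYOG

Answer: R Y O G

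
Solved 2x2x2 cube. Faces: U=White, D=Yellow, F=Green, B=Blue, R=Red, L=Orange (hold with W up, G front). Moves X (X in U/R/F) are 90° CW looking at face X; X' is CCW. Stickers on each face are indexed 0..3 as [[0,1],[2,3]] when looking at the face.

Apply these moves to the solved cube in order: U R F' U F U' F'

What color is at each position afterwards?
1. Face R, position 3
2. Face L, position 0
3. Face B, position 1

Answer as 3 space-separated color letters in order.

Answer: B G O

Derivation:
After move 1 (U): U=WWWW F=RRGG R=BBRR B=OOBB L=GGOO
After move 2 (R): R=RBRB U=WRWG F=RYGY D=YBYO B=WOWB
After move 3 (F'): F=YYRG U=WRRR R=BBYB D=GOYO L=GGOW
After move 4 (U): U=RWRR F=BBRG R=WOYB B=GGWB L=YYOW
After move 5 (F): F=RBGB U=RWWY R=RORB D=YWYO L=YGOO
After move 6 (U'): U=WYRW F=YGGB R=RBRB B=ROWB L=GGOO
After move 7 (F'): F=GBYG U=WYRR R=WBYB D=GOYO L=GWOR
Query 1: R[3] = B
Query 2: L[0] = G
Query 3: B[1] = O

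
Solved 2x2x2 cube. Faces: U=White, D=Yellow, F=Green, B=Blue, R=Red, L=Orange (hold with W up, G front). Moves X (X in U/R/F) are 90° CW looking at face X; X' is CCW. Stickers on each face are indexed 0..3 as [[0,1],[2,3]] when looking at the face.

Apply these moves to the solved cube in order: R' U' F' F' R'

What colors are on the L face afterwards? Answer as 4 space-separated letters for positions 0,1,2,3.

After move 1 (R'): R=RRRR U=WBWB F=GWGW D=YGYG B=YBYB
After move 2 (U'): U=BBWW F=OOGW R=GWRR B=RRYB L=YBOO
After move 3 (F'): F=OWOG U=BBGR R=GWYR D=BOYG L=YWOW
After move 4 (F'): F=WGOO U=BBGY R=OWBR D=WWYG L=YROG
After move 5 (R'): R=WROB U=BYGR F=WBOY D=WGYO B=GRWB
Query: L face = YROG

Answer: Y R O G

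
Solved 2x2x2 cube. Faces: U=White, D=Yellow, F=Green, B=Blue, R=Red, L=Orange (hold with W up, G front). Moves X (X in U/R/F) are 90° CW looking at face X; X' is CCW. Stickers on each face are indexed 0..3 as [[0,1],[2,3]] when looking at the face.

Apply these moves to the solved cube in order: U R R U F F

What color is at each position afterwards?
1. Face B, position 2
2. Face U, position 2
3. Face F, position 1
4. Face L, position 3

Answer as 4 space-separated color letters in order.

Answer: R W G G

Derivation:
After move 1 (U): U=WWWW F=RRGG R=BBRR B=OOBB L=GGOO
After move 2 (R): R=RBRB U=WRWG F=RYGY D=YBYO B=WOWB
After move 3 (R): R=RRBB U=WYWY F=RBGO D=YWYW B=GORB
After move 4 (U): U=WWYY F=RRGO R=GOBB B=GGRB L=RBOO
After move 5 (F): F=GROR U=WWOB R=YOYB D=BGYW L=RYOW
After move 6 (F): F=OGRR U=WWWY R=OOBB D=YYYW L=RBOG
Query 1: B[2] = R
Query 2: U[2] = W
Query 3: F[1] = G
Query 4: L[3] = G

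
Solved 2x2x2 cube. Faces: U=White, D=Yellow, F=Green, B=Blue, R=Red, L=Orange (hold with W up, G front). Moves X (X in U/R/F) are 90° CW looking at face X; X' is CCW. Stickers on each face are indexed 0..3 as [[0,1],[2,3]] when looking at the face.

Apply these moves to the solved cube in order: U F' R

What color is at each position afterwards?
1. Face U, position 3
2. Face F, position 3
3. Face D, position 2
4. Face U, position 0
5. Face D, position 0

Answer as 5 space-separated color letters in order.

Answer: G Y Y W G

Derivation:
After move 1 (U): U=WWWW F=RRGG R=BBRR B=OOBB L=GGOO
After move 2 (F'): F=RGRG U=WWBR R=YBYR D=GOYY L=GWOW
After move 3 (R): R=YYRB U=WGBG F=RORY D=GBYO B=ROWB
Query 1: U[3] = G
Query 2: F[3] = Y
Query 3: D[2] = Y
Query 4: U[0] = W
Query 5: D[0] = G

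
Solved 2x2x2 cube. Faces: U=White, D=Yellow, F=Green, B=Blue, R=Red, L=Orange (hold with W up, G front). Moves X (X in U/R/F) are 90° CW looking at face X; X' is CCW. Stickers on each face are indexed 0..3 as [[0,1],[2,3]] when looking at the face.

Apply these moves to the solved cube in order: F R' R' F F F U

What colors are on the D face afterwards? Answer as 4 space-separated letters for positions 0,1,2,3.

Answer: Y Y Y O

Derivation:
After move 1 (F): F=GGGG U=WWOO R=WRWR D=RRYY L=OYOY
After move 2 (R'): R=RRWW U=WBOB F=GWGO D=RGYG B=YBRB
After move 3 (R'): R=RWRW U=WROY F=GBGB D=RWYO B=GBGB
After move 4 (F): F=GGBB U=WRYY R=OWYW D=RRYO L=OROW
After move 5 (F): F=BGBG U=WRWR R=YWYW D=YOYO L=OROR
After move 6 (F): F=BBGG U=WRRR R=WWRW D=YYYO L=OYOO
After move 7 (U): U=RWRR F=WWGG R=GBRW B=OYGB L=BBOO
Query: D face = YYYO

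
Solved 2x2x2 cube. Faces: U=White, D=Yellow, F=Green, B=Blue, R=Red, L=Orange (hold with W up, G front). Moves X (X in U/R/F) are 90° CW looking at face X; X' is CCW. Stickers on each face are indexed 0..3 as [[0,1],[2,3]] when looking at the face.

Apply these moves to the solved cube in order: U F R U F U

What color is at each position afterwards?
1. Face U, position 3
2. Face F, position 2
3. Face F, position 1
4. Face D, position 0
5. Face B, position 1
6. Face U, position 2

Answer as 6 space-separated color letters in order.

Answer: W Y O R R B

Derivation:
After move 1 (U): U=WWWW F=RRGG R=BBRR B=OOBB L=GGOO
After move 2 (F): F=GRGR U=WWOG R=WBWR D=RBYY L=GYOY
After move 3 (R): R=WWRB U=WROR F=GBGY D=RBYO B=GOWB
After move 4 (U): U=OWRR F=WWGY R=GORB B=GYWB L=GBOY
After move 5 (F): F=GWYW U=OWYB R=RORB D=RGYO L=GROB
After move 6 (U): U=YOBW F=ROYW R=GYRB B=GRWB L=GWOB
Query 1: U[3] = W
Query 2: F[2] = Y
Query 3: F[1] = O
Query 4: D[0] = R
Query 5: B[1] = R
Query 6: U[2] = B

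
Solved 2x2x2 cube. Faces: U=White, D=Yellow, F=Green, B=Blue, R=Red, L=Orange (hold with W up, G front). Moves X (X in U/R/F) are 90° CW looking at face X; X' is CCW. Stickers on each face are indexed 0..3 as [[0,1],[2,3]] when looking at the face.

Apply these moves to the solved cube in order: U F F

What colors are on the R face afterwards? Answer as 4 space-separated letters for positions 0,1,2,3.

Answer: O B G R

Derivation:
After move 1 (U): U=WWWW F=RRGG R=BBRR B=OOBB L=GGOO
After move 2 (F): F=GRGR U=WWOG R=WBWR D=RBYY L=GYOY
After move 3 (F): F=GGRR U=WWYY R=OBGR D=WWYY L=GROB
Query: R face = OBGR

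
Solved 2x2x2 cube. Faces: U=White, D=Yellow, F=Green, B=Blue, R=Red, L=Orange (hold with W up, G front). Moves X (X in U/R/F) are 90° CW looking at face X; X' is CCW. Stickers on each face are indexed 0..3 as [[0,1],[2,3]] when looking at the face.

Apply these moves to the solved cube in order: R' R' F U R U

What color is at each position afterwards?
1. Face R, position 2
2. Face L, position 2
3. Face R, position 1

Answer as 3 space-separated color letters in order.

After move 1 (R'): R=RRRR U=WBWB F=GWGW D=YGYG B=YBYB
After move 2 (R'): R=RRRR U=WYWY F=GBGB D=YWYW B=GBGB
After move 3 (F): F=GGBB U=WYOO R=WRYR D=RRYW L=OYOW
After move 4 (U): U=OWOY F=WRBB R=GBYR B=OYGB L=GGOW
After move 5 (R): R=YGRB U=OROB F=WRBW D=RGYO B=YYWB
After move 6 (U): U=OOBR F=YGBW R=YYRB B=GGWB L=WROW
Query 1: R[2] = R
Query 2: L[2] = O
Query 3: R[1] = Y

Answer: R O Y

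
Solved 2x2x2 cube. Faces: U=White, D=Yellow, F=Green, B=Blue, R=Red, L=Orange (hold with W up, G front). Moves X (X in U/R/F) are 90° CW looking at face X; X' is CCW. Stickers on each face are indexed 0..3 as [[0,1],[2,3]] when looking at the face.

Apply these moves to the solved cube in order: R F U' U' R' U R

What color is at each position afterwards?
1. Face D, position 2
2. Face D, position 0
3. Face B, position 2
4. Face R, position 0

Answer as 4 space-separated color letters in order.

Answer: Y R O O

Derivation:
After move 1 (R): R=RRRR U=WGWG F=GYGY D=YBYB B=WBWB
After move 2 (F): F=GGYY U=WGOO R=WRGR D=RRYB L=OYOB
After move 3 (U'): U=GOWO F=OYYY R=GGGR B=WRWB L=WBOB
After move 4 (U'): U=OOGW F=WBYY R=OYGR B=GGWB L=WROB
After move 5 (R'): R=YROG U=OWGG F=WOYW D=RBYY B=BGRB
After move 6 (U): U=GOGW F=YRYW R=BGOG B=WRRB L=WOOB
After move 7 (R): R=OBGG U=GRGW F=YBYY D=RRYW B=WROB
Query 1: D[2] = Y
Query 2: D[0] = R
Query 3: B[2] = O
Query 4: R[0] = O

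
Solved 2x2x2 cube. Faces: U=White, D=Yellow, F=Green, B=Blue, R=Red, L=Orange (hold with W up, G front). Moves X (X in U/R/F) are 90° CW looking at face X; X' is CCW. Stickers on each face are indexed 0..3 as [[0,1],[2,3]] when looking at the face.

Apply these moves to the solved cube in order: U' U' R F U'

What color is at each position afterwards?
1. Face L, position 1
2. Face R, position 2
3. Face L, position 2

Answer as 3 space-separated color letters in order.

Answer: G G O

Derivation:
After move 1 (U'): U=WWWW F=OOGG R=GGRR B=RRBB L=BBOO
After move 2 (U'): U=WWWW F=BBGG R=OORR B=GGBB L=RROO
After move 3 (R): R=RORO U=WBWG F=BYGY D=YBYG B=WGWB
After move 4 (F): F=GBYY U=WBOR R=WOGO D=RRYG L=RYOB
After move 5 (U'): U=BRWO F=RYYY R=GBGO B=WOWB L=WGOB
Query 1: L[1] = G
Query 2: R[2] = G
Query 3: L[2] = O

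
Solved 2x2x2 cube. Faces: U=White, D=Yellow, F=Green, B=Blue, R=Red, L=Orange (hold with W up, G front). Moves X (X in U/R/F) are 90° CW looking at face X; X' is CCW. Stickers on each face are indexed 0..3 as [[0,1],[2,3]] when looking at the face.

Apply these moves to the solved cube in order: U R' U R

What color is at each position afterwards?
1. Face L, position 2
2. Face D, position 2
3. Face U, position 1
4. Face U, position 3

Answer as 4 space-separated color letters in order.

Answer: O Y R W

Derivation:
After move 1 (U): U=WWWW F=RRGG R=BBRR B=OOBB L=GGOO
After move 2 (R'): R=BRBR U=WBWO F=RWGW D=YRYG B=YOYB
After move 3 (U): U=WWOB F=BRGW R=YOBR B=GGYB L=RWOO
After move 4 (R): R=BYRO U=WROW F=BRGG D=YYYG B=BGWB
Query 1: L[2] = O
Query 2: D[2] = Y
Query 3: U[1] = R
Query 4: U[3] = W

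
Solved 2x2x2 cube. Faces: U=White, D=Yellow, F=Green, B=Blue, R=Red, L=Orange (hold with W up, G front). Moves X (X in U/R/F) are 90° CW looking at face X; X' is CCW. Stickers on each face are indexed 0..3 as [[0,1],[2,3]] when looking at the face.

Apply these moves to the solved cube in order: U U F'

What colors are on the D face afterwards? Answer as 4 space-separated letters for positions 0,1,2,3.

Answer: R O Y Y

Derivation:
After move 1 (U): U=WWWW F=RRGG R=BBRR B=OOBB L=GGOO
After move 2 (U): U=WWWW F=BBGG R=OORR B=GGBB L=RROO
After move 3 (F'): F=BGBG U=WWOR R=YOYR D=ROYY L=RWOW
Query: D face = ROYY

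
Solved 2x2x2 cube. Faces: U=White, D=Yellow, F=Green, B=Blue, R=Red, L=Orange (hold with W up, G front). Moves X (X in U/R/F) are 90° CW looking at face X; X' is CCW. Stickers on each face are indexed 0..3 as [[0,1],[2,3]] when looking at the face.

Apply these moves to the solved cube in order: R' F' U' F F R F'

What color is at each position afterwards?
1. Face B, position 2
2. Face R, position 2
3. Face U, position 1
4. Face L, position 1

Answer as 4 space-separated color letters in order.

Answer: R R G O

Derivation:
After move 1 (R'): R=RRRR U=WBWB F=GWGW D=YGYG B=YBYB
After move 2 (F'): F=WWGG U=WBRR R=GRYR D=OOYG L=OBOW
After move 3 (U'): U=BRWR F=OBGG R=WWYR B=GRYB L=YBOW
After move 4 (F): F=GOGB U=BRWB R=WWRR D=YWYG L=YOOO
After move 5 (F): F=GGBO U=BROO R=WWBR D=RWYG L=YYOW
After move 6 (R): R=BWRW U=BGOO F=GWBG D=RYYG B=ORRB
After move 7 (F'): F=WGGB U=BGBR R=YWRW D=YWYG L=YOOO
Query 1: B[2] = R
Query 2: R[2] = R
Query 3: U[1] = G
Query 4: L[1] = O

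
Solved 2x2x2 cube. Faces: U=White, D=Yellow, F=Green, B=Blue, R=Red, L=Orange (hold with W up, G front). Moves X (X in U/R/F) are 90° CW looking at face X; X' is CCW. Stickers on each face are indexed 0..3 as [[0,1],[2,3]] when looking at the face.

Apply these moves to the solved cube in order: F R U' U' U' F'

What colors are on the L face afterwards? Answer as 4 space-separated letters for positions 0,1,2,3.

Answer: G G O G

Derivation:
After move 1 (F): F=GGGG U=WWOO R=WRWR D=RRYY L=OYOY
After move 2 (R): R=WWRR U=WGOG F=GRGY D=RBYB B=OBWB
After move 3 (U'): U=GGWO F=OYGY R=GRRR B=WWWB L=OBOY
After move 4 (U'): U=GOGW F=OBGY R=OYRR B=GRWB L=WWOY
After move 5 (U'): U=OWGG F=WWGY R=OBRR B=OYWB L=GROY
After move 6 (F'): F=WYWG U=OWOR R=BBRR D=RYYB L=GGOG
Query: L face = GGOG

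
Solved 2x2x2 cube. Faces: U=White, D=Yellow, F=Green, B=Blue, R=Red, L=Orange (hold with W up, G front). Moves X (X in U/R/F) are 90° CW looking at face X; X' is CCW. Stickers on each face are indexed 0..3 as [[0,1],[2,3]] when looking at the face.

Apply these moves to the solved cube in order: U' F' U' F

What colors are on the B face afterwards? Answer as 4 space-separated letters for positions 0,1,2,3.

After move 1 (U'): U=WWWW F=OOGG R=GGRR B=RRBB L=BBOO
After move 2 (F'): F=OGOG U=WWGR R=YGYR D=BOYY L=BWOW
After move 3 (U'): U=WRWG F=BWOG R=OGYR B=YGBB L=RROW
After move 4 (F): F=OBGW U=WRWR R=WGGR D=YOYY L=RBOO
Query: B face = YGBB

Answer: Y G B B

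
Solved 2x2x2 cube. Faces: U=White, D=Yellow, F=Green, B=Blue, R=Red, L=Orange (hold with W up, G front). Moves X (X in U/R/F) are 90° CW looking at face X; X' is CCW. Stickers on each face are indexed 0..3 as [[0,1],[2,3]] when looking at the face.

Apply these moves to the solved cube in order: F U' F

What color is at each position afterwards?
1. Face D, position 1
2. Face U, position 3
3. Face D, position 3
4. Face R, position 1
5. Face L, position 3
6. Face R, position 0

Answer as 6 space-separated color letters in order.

Answer: G B Y G R W

Derivation:
After move 1 (F): F=GGGG U=WWOO R=WRWR D=RRYY L=OYOY
After move 2 (U'): U=WOWO F=OYGG R=GGWR B=WRBB L=BBOY
After move 3 (F): F=GOGY U=WOYB R=WGOR D=WGYY L=BROR
Query 1: D[1] = G
Query 2: U[3] = B
Query 3: D[3] = Y
Query 4: R[1] = G
Query 5: L[3] = R
Query 6: R[0] = W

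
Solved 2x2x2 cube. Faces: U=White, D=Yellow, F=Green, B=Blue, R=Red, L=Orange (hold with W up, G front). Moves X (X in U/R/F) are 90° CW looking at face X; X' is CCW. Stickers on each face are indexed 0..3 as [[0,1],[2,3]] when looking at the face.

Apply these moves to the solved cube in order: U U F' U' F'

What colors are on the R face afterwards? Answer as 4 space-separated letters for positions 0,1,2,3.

After move 1 (U): U=WWWW F=RRGG R=BBRR B=OOBB L=GGOO
After move 2 (U): U=WWWW F=BBGG R=OORR B=GGBB L=RROO
After move 3 (F'): F=BGBG U=WWOR R=YOYR D=ROYY L=RWOW
After move 4 (U'): U=WRWO F=RWBG R=BGYR B=YOBB L=GGOW
After move 5 (F'): F=WGRB U=WRBY R=OGRR D=GWYY L=GOOW
Query: R face = OGRR

Answer: O G R R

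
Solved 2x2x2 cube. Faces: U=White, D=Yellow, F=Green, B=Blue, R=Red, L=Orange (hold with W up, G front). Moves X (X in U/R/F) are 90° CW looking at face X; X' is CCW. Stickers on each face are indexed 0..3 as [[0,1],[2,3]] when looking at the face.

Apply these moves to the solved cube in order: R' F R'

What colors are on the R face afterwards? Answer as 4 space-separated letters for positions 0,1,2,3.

After move 1 (R'): R=RRRR U=WBWB F=GWGW D=YGYG B=YBYB
After move 2 (F): F=GGWW U=WBOO R=WRBR D=RRYG L=OYOG
After move 3 (R'): R=RRWB U=WYOY F=GBWO D=RGYW B=GBRB
Query: R face = RRWB

Answer: R R W B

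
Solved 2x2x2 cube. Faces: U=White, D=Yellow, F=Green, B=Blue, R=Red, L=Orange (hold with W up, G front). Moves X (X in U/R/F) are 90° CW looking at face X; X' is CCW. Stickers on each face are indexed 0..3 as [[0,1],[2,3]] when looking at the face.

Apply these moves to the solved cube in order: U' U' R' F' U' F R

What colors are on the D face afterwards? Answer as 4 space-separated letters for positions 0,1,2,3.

After move 1 (U'): U=WWWW F=OOGG R=GGRR B=RRBB L=BBOO
After move 2 (U'): U=WWWW F=BBGG R=OORR B=GGBB L=RROO
After move 3 (R'): R=OROR U=WBWG F=BWGW D=YBYG B=YGYB
After move 4 (F'): F=WWBG U=WBOO R=BRYR D=ROYG L=RGOW
After move 5 (U'): U=BOWO F=RGBG R=WWYR B=BRYB L=YGOW
After move 6 (F): F=BRGG U=BOWG R=WWOR D=YWYG L=YROO
After move 7 (R): R=OWRW U=BRWG F=BWGG D=YYYB B=GROB
Query: D face = YYYB

Answer: Y Y Y B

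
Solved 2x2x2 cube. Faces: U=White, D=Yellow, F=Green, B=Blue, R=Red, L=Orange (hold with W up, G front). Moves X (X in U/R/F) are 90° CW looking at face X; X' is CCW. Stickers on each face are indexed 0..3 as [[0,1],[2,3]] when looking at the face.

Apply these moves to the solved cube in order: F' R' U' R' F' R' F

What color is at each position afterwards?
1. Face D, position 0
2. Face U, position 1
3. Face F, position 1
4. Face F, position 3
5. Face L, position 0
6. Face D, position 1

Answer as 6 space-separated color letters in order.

After move 1 (F'): F=GGGG U=WWRR R=YRYR D=OOYY L=OWOW
After move 2 (R'): R=RRYY U=WBRB F=GWGR D=OGYG B=YBOB
After move 3 (U'): U=BBWR F=OWGR R=GWYY B=RROB L=YBOW
After move 4 (R'): R=WYGY U=BOWR F=OBGR D=OWYR B=GRGB
After move 5 (F'): F=BROG U=BOWG R=WYOY D=BWYR L=YROW
After move 6 (R'): R=YYWO U=BGWG F=BOOG D=BRYG B=RRWB
After move 7 (F): F=OBGO U=BGWR R=WYGO D=WYYG L=YBOR
Query 1: D[0] = W
Query 2: U[1] = G
Query 3: F[1] = B
Query 4: F[3] = O
Query 5: L[0] = Y
Query 6: D[1] = Y

Answer: W G B O Y Y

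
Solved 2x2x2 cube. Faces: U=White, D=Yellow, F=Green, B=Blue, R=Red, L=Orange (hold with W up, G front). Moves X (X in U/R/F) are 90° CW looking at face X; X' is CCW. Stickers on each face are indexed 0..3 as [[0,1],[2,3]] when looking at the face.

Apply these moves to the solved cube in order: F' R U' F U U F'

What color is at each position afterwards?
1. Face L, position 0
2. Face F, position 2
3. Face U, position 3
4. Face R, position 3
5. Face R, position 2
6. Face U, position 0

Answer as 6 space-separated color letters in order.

After move 1 (F'): F=GGGG U=WWRR R=YRYR D=OOYY L=OWOW
After move 2 (R): R=YYRR U=WGRG F=GOGY D=OBYB B=RBWB
After move 3 (U'): U=GGWR F=OWGY R=GORR B=YYWB L=RBOW
After move 4 (F): F=GOYW U=GGWB R=WORR D=RGYB L=ROOB
After move 5 (U): U=WGBG F=WOYW R=YYRR B=ROWB L=GOOB
After move 6 (U): U=BWGG F=YYYW R=RORR B=GOWB L=WOOB
After move 7 (F'): F=YWYY U=BWRR R=GORR D=OBYB L=WGOG
Query 1: L[0] = W
Query 2: F[2] = Y
Query 3: U[3] = R
Query 4: R[3] = R
Query 5: R[2] = R
Query 6: U[0] = B

Answer: W Y R R R B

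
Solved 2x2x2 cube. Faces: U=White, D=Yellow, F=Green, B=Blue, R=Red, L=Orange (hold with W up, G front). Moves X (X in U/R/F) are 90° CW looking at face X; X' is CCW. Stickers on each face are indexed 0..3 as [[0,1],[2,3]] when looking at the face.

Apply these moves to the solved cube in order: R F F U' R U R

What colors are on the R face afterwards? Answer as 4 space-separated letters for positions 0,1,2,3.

Answer: R B G R

Derivation:
After move 1 (R): R=RRRR U=WGWG F=GYGY D=YBYB B=WBWB
After move 2 (F): F=GGYY U=WGOO R=WRGR D=RRYB L=OYOB
After move 3 (F): F=YGYG U=WGBY R=OROR D=GWYB L=OROR
After move 4 (U'): U=GYWB F=ORYG R=YGOR B=ORWB L=WBOR
After move 5 (R): R=OYRG U=GRWG F=OWYB D=GWYO B=BRYB
After move 6 (U): U=WGGR F=OYYB R=BRRG B=WBYB L=OWOR
After move 7 (R): R=RBGR U=WYGB F=OWYO D=GYYW B=RBGB
Query: R face = RBGR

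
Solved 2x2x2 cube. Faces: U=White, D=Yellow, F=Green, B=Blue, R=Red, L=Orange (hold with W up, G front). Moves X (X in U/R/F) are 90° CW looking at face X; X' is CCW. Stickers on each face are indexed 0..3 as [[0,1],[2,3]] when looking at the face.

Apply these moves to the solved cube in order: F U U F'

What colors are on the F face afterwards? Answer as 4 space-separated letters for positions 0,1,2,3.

After move 1 (F): F=GGGG U=WWOO R=WRWR D=RRYY L=OYOY
After move 2 (U): U=OWOW F=WRGG R=BBWR B=OYBB L=GGOY
After move 3 (U): U=OOWW F=BBGG R=OYWR B=GGBB L=WROY
After move 4 (F'): F=BGBG U=OOOW R=RYRR D=RYYY L=WWOW
Query: F face = BGBG

Answer: B G B G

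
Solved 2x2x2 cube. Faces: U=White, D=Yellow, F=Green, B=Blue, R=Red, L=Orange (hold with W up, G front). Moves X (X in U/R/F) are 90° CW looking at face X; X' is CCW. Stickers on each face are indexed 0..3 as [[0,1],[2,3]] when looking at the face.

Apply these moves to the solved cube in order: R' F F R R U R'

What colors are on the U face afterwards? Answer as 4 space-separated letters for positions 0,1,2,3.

After move 1 (R'): R=RRRR U=WBWB F=GWGW D=YGYG B=YBYB
After move 2 (F): F=GGWW U=WBOO R=WRBR D=RRYG L=OYOG
After move 3 (F): F=WGWG U=WBGY R=OROR D=BWYG L=OROR
After move 4 (R): R=OORR U=WGGG F=WWWG D=BYYY B=YBBB
After move 5 (R): R=RORO U=WWGG F=WYWY D=BBYY B=GBGB
After move 6 (U): U=GWGW F=ROWY R=GBRO B=ORGB L=WYOR
After move 7 (R'): R=BOGR U=GGGO F=RWWW D=BOYY B=YRBB
Query: U face = GGGO

Answer: G G G O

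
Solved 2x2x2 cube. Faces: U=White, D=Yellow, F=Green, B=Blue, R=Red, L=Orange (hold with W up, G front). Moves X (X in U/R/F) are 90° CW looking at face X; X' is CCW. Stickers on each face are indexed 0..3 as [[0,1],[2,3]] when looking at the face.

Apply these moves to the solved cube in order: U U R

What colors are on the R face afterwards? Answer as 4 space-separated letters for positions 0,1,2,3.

Answer: R O R O

Derivation:
After move 1 (U): U=WWWW F=RRGG R=BBRR B=OOBB L=GGOO
After move 2 (U): U=WWWW F=BBGG R=OORR B=GGBB L=RROO
After move 3 (R): R=RORO U=WBWG F=BYGY D=YBYG B=WGWB
Query: R face = RORO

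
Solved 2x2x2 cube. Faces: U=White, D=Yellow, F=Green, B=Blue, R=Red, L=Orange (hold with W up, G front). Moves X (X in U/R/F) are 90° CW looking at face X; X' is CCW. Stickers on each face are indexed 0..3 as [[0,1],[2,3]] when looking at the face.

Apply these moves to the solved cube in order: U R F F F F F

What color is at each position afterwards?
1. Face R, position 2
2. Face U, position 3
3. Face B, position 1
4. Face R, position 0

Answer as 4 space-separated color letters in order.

After move 1 (U): U=WWWW F=RRGG R=BBRR B=OOBB L=GGOO
After move 2 (R): R=RBRB U=WRWG F=RYGY D=YBYO B=WOWB
After move 3 (F): F=GRYY U=WROG R=WBGB D=RRYO L=GYOB
After move 4 (F): F=YGYR U=WRBY R=OBGB D=GWYO L=GROR
After move 5 (F): F=YYRG U=WRRR R=BBYB D=GOYO L=GGOW
After move 6 (F): F=RYGY U=WRWG R=RBRB D=YBYO L=GGOO
After move 7 (F): F=GRYY U=WROG R=WBGB D=RRYO L=GYOB
Query 1: R[2] = G
Query 2: U[3] = G
Query 3: B[1] = O
Query 4: R[0] = W

Answer: G G O W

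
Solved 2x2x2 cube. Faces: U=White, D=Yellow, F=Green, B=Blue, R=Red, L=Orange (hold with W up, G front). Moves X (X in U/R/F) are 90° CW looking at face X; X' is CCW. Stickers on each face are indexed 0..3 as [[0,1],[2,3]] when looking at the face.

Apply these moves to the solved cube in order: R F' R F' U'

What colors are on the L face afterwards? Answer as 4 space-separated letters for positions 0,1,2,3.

After move 1 (R): R=RRRR U=WGWG F=GYGY D=YBYB B=WBWB
After move 2 (F'): F=YYGG U=WGRR R=BRYR D=OOYB L=OGOW
After move 3 (R): R=YBRR U=WYRG F=YOGB D=OWYW B=RBGB
After move 4 (F'): F=OBYG U=WYYR R=WBOR D=GWYW L=OGOR
After move 5 (U'): U=YRWY F=OGYG R=OBOR B=WBGB L=RBOR
Query: L face = RBOR

Answer: R B O R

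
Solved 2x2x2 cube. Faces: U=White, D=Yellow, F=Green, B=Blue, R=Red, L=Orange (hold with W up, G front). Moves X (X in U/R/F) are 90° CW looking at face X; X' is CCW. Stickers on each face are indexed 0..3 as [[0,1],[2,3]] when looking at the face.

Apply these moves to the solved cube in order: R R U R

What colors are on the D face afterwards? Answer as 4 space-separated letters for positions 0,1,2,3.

Answer: Y G Y O

Derivation:
After move 1 (R): R=RRRR U=WGWG F=GYGY D=YBYB B=WBWB
After move 2 (R): R=RRRR U=WYWY F=GBGB D=YWYW B=GBGB
After move 3 (U): U=WWYY F=RRGB R=GBRR B=OOGB L=GBOO
After move 4 (R): R=RGRB U=WRYB F=RWGW D=YGYO B=YOWB
Query: D face = YGYO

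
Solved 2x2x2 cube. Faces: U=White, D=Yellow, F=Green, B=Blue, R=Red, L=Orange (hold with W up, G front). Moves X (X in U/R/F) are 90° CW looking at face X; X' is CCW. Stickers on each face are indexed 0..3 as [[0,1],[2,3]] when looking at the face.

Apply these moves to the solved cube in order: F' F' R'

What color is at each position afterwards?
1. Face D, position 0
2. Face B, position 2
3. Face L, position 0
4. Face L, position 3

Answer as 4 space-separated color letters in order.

After move 1 (F'): F=GGGG U=WWRR R=YRYR D=OOYY L=OWOW
After move 2 (F'): F=GGGG U=WWYY R=OROR D=WWYY L=OROR
After move 3 (R'): R=RROO U=WBYB F=GWGY D=WGYG B=YBWB
Query 1: D[0] = W
Query 2: B[2] = W
Query 3: L[0] = O
Query 4: L[3] = R

Answer: W W O R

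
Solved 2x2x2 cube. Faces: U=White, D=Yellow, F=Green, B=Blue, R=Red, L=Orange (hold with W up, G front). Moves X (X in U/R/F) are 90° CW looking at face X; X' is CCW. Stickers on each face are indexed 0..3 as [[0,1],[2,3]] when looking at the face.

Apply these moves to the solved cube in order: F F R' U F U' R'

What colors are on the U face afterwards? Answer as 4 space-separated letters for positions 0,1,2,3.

Answer: W W Y B

Derivation:
After move 1 (F): F=GGGG U=WWOO R=WRWR D=RRYY L=OYOY
After move 2 (F): F=GGGG U=WWYY R=OROR D=WWYY L=OROR
After move 3 (R'): R=RROO U=WBYB F=GWGY D=WGYG B=YBWB
After move 4 (U): U=YWBB F=RRGY R=YBOO B=ORWB L=GWOR
After move 5 (F): F=GRYR U=YWRW R=BBBO D=OYYG L=GWOG
After move 6 (U'): U=WWYR F=GWYR R=GRBO B=BBWB L=OROG
After move 7 (R'): R=ROGB U=WWYB F=GWYR D=OWYR B=GBYB
Query: U face = WWYB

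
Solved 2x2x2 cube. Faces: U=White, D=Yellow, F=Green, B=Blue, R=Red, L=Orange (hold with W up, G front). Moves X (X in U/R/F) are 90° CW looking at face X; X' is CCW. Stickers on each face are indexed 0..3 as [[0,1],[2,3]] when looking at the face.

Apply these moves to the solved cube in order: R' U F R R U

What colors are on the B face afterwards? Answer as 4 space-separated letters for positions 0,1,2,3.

After move 1 (R'): R=RRRR U=WBWB F=GWGW D=YGYG B=YBYB
After move 2 (U): U=WWBB F=RRGW R=YBRR B=OOYB L=GWOO
After move 3 (F): F=GRWR U=WWOW R=BBBR D=RYYG L=GYOG
After move 4 (R): R=BBRB U=WROR F=GYWG D=RYYO B=WOWB
After move 5 (R): R=RBBB U=WYOG F=GYWO D=RWYW B=RORB
After move 6 (U): U=OWGY F=RBWO R=ROBB B=GYRB L=GYOG
Query: B face = GYRB

Answer: G Y R B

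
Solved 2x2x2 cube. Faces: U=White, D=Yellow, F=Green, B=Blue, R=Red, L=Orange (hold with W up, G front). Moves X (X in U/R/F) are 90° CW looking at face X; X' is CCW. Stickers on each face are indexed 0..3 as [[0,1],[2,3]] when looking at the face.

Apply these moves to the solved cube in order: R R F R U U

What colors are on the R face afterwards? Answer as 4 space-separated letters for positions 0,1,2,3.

Answer: O Y R R

Derivation:
After move 1 (R): R=RRRR U=WGWG F=GYGY D=YBYB B=WBWB
After move 2 (R): R=RRRR U=WYWY F=GBGB D=YWYW B=GBGB
After move 3 (F): F=GGBB U=WYOO R=WRYR D=RRYW L=OYOW
After move 4 (R): R=YWRR U=WGOB F=GRBW D=RGYG B=OBYB
After move 5 (U): U=OWBG F=YWBW R=OBRR B=OYYB L=GROW
After move 6 (U): U=BOGW F=OBBW R=OYRR B=GRYB L=YWOW
Query: R face = OYRR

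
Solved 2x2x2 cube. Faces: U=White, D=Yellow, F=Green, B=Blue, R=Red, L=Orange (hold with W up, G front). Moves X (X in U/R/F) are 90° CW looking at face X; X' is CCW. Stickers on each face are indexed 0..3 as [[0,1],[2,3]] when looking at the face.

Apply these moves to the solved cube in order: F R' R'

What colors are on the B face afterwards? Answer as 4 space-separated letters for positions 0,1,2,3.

Answer: G B G B

Derivation:
After move 1 (F): F=GGGG U=WWOO R=WRWR D=RRYY L=OYOY
After move 2 (R'): R=RRWW U=WBOB F=GWGO D=RGYG B=YBRB
After move 3 (R'): R=RWRW U=WROY F=GBGB D=RWYO B=GBGB
Query: B face = GBGB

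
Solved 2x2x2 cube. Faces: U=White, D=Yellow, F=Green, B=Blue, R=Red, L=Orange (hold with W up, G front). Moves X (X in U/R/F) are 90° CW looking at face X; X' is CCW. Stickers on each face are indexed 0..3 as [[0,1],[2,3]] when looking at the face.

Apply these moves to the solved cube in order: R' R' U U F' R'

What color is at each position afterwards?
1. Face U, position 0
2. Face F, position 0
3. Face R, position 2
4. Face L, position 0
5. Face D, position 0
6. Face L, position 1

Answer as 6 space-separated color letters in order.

Answer: Y B W R R W

Derivation:
After move 1 (R'): R=RRRR U=WBWB F=GWGW D=YGYG B=YBYB
After move 2 (R'): R=RRRR U=WYWY F=GBGB D=YWYW B=GBGB
After move 3 (U): U=WWYY F=RRGB R=GBRR B=OOGB L=GBOO
After move 4 (U): U=YWYW F=GBGB R=OORR B=GBGB L=RROO
After move 5 (F'): F=BBGG U=YWOR R=WOYR D=ROYW L=RWOY
After move 6 (R'): R=ORWY U=YGOG F=BWGR D=RBYG B=WBOB
Query 1: U[0] = Y
Query 2: F[0] = B
Query 3: R[2] = W
Query 4: L[0] = R
Query 5: D[0] = R
Query 6: L[1] = W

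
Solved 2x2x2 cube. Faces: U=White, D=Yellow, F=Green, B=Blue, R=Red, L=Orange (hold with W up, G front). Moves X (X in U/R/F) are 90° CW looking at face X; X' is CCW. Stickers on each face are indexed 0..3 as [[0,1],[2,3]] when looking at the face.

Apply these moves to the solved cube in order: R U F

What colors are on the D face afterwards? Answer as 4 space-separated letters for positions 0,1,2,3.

Answer: R W Y B

Derivation:
After move 1 (R): R=RRRR U=WGWG F=GYGY D=YBYB B=WBWB
After move 2 (U): U=WWGG F=RRGY R=WBRR B=OOWB L=GYOO
After move 3 (F): F=GRYR U=WWOY R=GBGR D=RWYB L=GYOB
Query: D face = RWYB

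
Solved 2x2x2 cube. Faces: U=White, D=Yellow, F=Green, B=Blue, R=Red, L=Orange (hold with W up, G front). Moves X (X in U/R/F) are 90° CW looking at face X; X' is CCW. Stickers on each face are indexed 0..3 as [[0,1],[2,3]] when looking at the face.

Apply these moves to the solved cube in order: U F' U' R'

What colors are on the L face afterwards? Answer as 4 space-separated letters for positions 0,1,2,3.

Answer: O O O W

Derivation:
After move 1 (U): U=WWWW F=RRGG R=BBRR B=OOBB L=GGOO
After move 2 (F'): F=RGRG U=WWBR R=YBYR D=GOYY L=GWOW
After move 3 (U'): U=WRWB F=GWRG R=RGYR B=YBBB L=OOOW
After move 4 (R'): R=GRRY U=WBWY F=GRRB D=GWYG B=YBOB
Query: L face = OOOW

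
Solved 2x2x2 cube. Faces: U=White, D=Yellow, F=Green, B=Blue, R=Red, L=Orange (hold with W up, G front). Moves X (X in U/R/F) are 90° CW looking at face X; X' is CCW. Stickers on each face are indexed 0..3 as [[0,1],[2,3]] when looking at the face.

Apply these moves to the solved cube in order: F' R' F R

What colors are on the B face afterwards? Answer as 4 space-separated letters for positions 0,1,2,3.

Answer: W B B B

Derivation:
After move 1 (F'): F=GGGG U=WWRR R=YRYR D=OOYY L=OWOW
After move 2 (R'): R=RRYY U=WBRB F=GWGR D=OGYG B=YBOB
After move 3 (F): F=GGRW U=WBWW R=RRBY D=YRYG L=OOOG
After move 4 (R): R=BRYR U=WGWW F=GRRG D=YOYY B=WBBB
Query: B face = WBBB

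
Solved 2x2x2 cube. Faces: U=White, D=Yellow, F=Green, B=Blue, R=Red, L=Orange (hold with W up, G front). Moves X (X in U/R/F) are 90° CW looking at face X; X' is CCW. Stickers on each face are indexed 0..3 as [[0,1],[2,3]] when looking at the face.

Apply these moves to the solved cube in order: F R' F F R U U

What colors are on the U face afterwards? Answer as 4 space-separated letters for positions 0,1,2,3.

Answer: G G G W

Derivation:
After move 1 (F): F=GGGG U=WWOO R=WRWR D=RRYY L=OYOY
After move 2 (R'): R=RRWW U=WBOB F=GWGO D=RGYG B=YBRB
After move 3 (F): F=GGOW U=WBYY R=ORBW D=WRYG L=OROG
After move 4 (F): F=OGWG U=WBGR R=YRYW D=BOYG L=OWOR
After move 5 (R): R=YYWR U=WGGG F=OOWG D=BRYY B=RBBB
After move 6 (U): U=GWGG F=YYWG R=RBWR B=OWBB L=OOOR
After move 7 (U): U=GGGW F=RBWG R=OWWR B=OOBB L=YYOR
Query: U face = GGGW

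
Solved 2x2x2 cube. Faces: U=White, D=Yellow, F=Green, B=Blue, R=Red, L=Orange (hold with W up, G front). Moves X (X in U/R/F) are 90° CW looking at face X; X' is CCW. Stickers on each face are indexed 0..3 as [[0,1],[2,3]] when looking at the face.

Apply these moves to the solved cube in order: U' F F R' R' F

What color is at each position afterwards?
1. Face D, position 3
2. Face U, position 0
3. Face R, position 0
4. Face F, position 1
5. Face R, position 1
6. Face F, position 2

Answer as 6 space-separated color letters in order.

Answer: Y W Y G B R

Derivation:
After move 1 (U'): U=WWWW F=OOGG R=GGRR B=RRBB L=BBOO
After move 2 (F): F=GOGO U=WWOB R=WGWR D=RGYY L=BYOY
After move 3 (F): F=GGOO U=WWYY R=OGBR D=WWYY L=BROG
After move 4 (R'): R=GROB U=WBYR F=GWOY D=WGYO B=YRWB
After move 5 (R'): R=RBGO U=WWYY F=GBOR D=WWYY B=ORGB
After move 6 (F): F=OGRB U=WWGR R=YBYO D=GRYY L=BWOW
Query 1: D[3] = Y
Query 2: U[0] = W
Query 3: R[0] = Y
Query 4: F[1] = G
Query 5: R[1] = B
Query 6: F[2] = R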